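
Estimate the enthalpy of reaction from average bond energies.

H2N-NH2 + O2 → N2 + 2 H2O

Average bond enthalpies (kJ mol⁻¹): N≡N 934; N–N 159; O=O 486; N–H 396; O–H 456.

ΔH ≈ −529 kJ

Bonds broken (reactants):
  N–H: 4 × 396 = 1584
  N–N: 1 × 159 = 159
  O=O: 1 × 486 = 486
  Σ(broken) = 2229 kJ
Bonds formed (products):
  N≡N: 1 × 934 = 934
  O–H: 4 × 456 = 1824
  Σ(formed) = 2758 kJ
ΔH = Σ(broken) − Σ(formed) = 2229 − 2758 = −529 kJ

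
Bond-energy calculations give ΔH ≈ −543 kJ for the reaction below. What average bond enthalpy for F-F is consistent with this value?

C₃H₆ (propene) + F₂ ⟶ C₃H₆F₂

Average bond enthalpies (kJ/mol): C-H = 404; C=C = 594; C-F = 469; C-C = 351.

D(F-F) ≈ 152 kJ/mol

Let D be the F-F bond energy.
Σ(broken) = 1×351 + 6×404 + 1×594 + 1×D = 3369 + D
Σ(formed) = 2×351 + 2×469 + 6×404 = 4064
ΔH = Σ(broken) − Σ(formed) = (3369 + D) − (4064) = −695 + D
Setting this equal to −543 kJ gives D = 152 kJ/mol.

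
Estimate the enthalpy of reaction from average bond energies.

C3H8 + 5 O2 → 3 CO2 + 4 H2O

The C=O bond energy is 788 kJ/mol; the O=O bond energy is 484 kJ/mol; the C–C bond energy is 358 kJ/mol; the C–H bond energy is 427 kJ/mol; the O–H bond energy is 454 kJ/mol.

ΔH ≈ −1808 kJ

Bonds broken (reactants):
  C–C: 2 × 358 = 716
  C–H: 8 × 427 = 3416
  O=O: 5 × 484 = 2420
  Σ(broken) = 6552 kJ
Bonds formed (products):
  C=O: 6 × 788 = 4728
  O–H: 8 × 454 = 3632
  Σ(formed) = 8360 kJ
ΔH = Σ(broken) − Σ(formed) = 6552 − 8360 = −1808 kJ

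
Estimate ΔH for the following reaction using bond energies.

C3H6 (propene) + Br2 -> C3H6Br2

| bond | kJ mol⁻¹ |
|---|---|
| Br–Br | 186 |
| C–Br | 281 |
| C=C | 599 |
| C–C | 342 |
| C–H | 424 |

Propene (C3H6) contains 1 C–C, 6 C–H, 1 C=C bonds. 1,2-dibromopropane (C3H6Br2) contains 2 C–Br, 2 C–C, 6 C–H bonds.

ΔH ≈ −119 kJ

Bonds broken (reactants):
  Br–Br: 1 × 186 = 186
  C–C: 1 × 342 = 342
  C–H: 6 × 424 = 2544
  C=C: 1 × 599 = 599
  Σ(broken) = 3671 kJ
Bonds formed (products):
  C–Br: 2 × 281 = 562
  C–C: 2 × 342 = 684
  C–H: 6 × 424 = 2544
  Σ(formed) = 3790 kJ
ΔH = Σ(broken) − Σ(formed) = 3671 − 3790 = −119 kJ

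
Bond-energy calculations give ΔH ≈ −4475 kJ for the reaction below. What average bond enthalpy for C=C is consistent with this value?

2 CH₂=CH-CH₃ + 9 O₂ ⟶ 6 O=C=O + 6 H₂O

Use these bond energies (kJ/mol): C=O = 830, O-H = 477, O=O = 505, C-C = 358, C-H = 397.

D(C=C) ≈ 592 kJ/mol

Let D be the C=C bond energy.
Σ(broken) = 2×358 + 12×397 + 2×D + 9×505 = 10025 + 2D
Σ(formed) = 12×830 + 12×477 = 15684
ΔH = Σ(broken) − Σ(formed) = (10025 + 2D) − (15684) = −5659 + 2D
Setting this equal to −4475 kJ gives 2D = 1184, so D = 592 kJ/mol.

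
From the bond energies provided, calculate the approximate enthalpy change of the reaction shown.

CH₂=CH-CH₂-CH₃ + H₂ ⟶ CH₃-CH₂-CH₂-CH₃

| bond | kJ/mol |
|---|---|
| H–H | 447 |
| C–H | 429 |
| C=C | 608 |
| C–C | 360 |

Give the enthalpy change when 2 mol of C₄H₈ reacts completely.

Bonds broken (reactants):
  C–C: 2 × 360 = 720
  C–H: 8 × 429 = 3432
  C=C: 1 × 608 = 608
  H–H: 1 × 447 = 447
  Σ(broken) = 5207 kJ
Bonds formed (products):
  C–C: 3 × 360 = 1080
  C–H: 10 × 429 = 4290
  Σ(formed) = 5370 kJ
ΔH = Σ(broken) − Σ(formed) = 5207 − 5370 = −163 kJ
For 2× the reaction as written: 2 × (−163) = −326 kJ

ΔH = −326 kJ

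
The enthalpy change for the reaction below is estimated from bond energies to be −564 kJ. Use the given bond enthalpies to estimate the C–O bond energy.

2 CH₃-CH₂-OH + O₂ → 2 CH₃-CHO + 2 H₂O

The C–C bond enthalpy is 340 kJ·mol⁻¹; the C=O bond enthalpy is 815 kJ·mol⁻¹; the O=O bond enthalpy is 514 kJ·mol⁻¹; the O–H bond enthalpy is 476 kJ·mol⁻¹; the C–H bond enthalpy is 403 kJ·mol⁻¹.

Let D be the C–O bond energy.
Σ(broken) = 2×340 + 10×403 + 2×D + 2×476 + 1×514 = 6176 + 2D
Σ(formed) = 2×340 + 8×403 + 2×815 + 4×476 = 7438
ΔH = Σ(broken) − Σ(formed) = (6176 + 2D) − (7438) = −1262 + 2D
Setting this equal to −564 kJ gives 2D = 698, so D = 349 kJ/mol.

D(C–O) ≈ 349 kJ/mol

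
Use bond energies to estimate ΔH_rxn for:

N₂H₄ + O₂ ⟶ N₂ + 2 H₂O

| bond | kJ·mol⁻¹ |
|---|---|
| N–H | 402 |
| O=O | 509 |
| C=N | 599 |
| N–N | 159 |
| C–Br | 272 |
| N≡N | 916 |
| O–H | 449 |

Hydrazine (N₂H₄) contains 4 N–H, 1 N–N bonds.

Bonds broken (reactants):
  N–H: 4 × 402 = 1608
  N–N: 1 × 159 = 159
  O=O: 1 × 509 = 509
  Σ(broken) = 2276 kJ
Bonds formed (products):
  N≡N: 1 × 916 = 916
  O–H: 4 × 449 = 1796
  Σ(formed) = 2712 kJ
ΔH = Σ(broken) − Σ(formed) = 2276 − 2712 = −436 kJ

ΔH ≈ −436 kJ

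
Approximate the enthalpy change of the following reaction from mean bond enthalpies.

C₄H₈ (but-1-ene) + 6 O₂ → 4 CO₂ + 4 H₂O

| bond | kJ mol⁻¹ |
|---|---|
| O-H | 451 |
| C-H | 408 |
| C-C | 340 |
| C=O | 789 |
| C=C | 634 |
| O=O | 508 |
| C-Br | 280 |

ΔH ≈ −2294 kJ

Bonds broken (reactants):
  C-C: 2 × 340 = 680
  C-H: 8 × 408 = 3264
  C=C: 1 × 634 = 634
  O=O: 6 × 508 = 3048
  Σ(broken) = 7626 kJ
Bonds formed (products):
  C=O: 8 × 789 = 6312
  O-H: 8 × 451 = 3608
  Σ(formed) = 9920 kJ
ΔH = Σ(broken) − Σ(formed) = 7626 − 9920 = −2294 kJ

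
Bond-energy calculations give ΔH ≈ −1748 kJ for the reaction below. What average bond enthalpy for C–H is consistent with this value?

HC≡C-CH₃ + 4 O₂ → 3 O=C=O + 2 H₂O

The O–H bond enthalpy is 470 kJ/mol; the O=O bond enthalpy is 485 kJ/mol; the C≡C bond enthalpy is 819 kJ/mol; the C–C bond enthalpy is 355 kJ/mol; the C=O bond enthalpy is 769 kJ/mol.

D(C–H) ≈ 408 kJ/mol

Let D be the C–H bond energy.
Σ(broken) = 1×819 + 1×355 + 4×D + 4×485 = 3114 + 4D
Σ(formed) = 6×769 + 4×470 = 6494
ΔH = Σ(broken) − Σ(formed) = (3114 + 4D) − (6494) = −3380 + 4D
Setting this equal to −1748 kJ gives 4D = 1632, so D = 408 kJ/mol.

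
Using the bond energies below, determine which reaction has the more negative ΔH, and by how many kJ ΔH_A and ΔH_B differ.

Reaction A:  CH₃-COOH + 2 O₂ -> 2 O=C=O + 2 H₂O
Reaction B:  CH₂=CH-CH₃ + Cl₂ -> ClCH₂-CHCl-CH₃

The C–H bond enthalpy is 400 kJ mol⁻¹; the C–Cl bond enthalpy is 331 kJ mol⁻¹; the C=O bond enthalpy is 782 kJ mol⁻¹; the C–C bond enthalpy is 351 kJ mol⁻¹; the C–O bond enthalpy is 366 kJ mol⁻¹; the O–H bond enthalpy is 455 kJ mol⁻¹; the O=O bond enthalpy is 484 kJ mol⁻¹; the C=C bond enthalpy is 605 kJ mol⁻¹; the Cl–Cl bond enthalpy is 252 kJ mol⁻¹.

Reaction A:
  Bonds broken (reactants):
    C–C: 1 × 351 = 351
    C–H: 3 × 400 = 1200
    C–O: 1 × 366 = 366
    C=O: 1 × 782 = 782
    O–H: 1 × 455 = 455
    O=O: 2 × 484 = 968
    Σ(broken) = 4122 kJ
  Bonds formed (products):
    C=O: 4 × 782 = 3128
    O–H: 4 × 455 = 1820
    Σ(formed) = 4948 kJ
  ΔH_A = 4122 − 4948 = −826 kJ
Reaction B:
  Bonds broken (reactants):
    C–C: 1 × 351 = 351
    C–H: 6 × 400 = 2400
    C=C: 1 × 605 = 605
    Cl–Cl: 1 × 252 = 252
    Σ(broken) = 3608 kJ
  Bonds formed (products):
    C–C: 2 × 351 = 702
    C–Cl: 2 × 331 = 662
    C–H: 6 × 400 = 2400
    Σ(formed) = 3764 kJ
  ΔH_B = 3608 − 3764 = −156 kJ
ΔH_A − ΔH_B = −670 kJ, so reaction A has the more negative ΔH; |ΔH_A − ΔH_B| = 670 kJ.

Reaction A, by 670 kJ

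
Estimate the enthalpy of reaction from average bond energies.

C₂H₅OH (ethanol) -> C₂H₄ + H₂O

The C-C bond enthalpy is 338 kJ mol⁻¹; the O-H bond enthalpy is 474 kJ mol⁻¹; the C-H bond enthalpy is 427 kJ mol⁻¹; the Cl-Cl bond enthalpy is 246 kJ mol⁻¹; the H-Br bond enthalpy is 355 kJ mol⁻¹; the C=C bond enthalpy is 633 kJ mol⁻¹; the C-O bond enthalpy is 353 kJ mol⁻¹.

ΔH ≈ +11 kJ

Bonds broken (reactants):
  C-C: 1 × 338 = 338
  C-H: 5 × 427 = 2135
  C-O: 1 × 353 = 353
  O-H: 1 × 474 = 474
  Σ(broken) = 3300 kJ
Bonds formed (products):
  C-H: 4 × 427 = 1708
  C=C: 1 × 633 = 633
  O-H: 2 × 474 = 948
  Σ(formed) = 3289 kJ
ΔH = Σ(broken) − Σ(formed) = 3300 − 3289 = +11 kJ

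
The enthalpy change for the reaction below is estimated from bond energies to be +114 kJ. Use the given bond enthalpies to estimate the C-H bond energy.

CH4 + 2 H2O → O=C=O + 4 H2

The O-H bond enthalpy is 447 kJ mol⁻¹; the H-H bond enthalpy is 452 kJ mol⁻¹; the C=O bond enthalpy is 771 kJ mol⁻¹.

Let D be the C-H bond energy.
Σ(broken) = 4×D + 4×447 = 1788 + 4D
Σ(formed) = 2×771 + 4×452 = 3350
ΔH = Σ(broken) − Σ(formed) = (1788 + 4D) − (3350) = −1562 + 4D
Setting this equal to +114 kJ gives 4D = 1676, so D = 419 kJ/mol.

D(C-H) ≈ 419 kJ/mol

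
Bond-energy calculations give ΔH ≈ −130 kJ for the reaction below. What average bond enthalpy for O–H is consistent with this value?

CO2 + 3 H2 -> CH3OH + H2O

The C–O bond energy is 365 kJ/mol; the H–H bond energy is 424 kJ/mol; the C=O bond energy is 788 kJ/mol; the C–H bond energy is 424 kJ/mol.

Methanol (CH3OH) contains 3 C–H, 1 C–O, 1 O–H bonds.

Let D be the O–H bond energy.
Σ(broken) = 2×788 + 3×424 = 2848
Σ(formed) = 3×424 + 1×365 + 3×D = 1637 + 3D
ΔH = Σ(broken) − Σ(formed) = (2848) − (1637 + 3D) = +1211 − 3D
Setting this equal to −130 kJ gives 3D = 1341, so D = 447 kJ/mol.

D(O–H) ≈ 447 kJ/mol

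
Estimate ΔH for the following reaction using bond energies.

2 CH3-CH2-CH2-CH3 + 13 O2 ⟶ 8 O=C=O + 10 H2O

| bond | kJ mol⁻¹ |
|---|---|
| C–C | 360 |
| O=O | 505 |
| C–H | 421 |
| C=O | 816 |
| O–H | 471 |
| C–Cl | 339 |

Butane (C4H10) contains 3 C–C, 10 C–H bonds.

ΔH ≈ −5331 kJ

Bonds broken (reactants):
  C–C: 6 × 360 = 2160
  C–H: 20 × 421 = 8420
  O=O: 13 × 505 = 6565
  Σ(broken) = 17145 kJ
Bonds formed (products):
  C=O: 16 × 816 = 13056
  O–H: 20 × 471 = 9420
  Σ(formed) = 22476 kJ
ΔH = Σ(broken) − Σ(formed) = 17145 − 22476 = −5331 kJ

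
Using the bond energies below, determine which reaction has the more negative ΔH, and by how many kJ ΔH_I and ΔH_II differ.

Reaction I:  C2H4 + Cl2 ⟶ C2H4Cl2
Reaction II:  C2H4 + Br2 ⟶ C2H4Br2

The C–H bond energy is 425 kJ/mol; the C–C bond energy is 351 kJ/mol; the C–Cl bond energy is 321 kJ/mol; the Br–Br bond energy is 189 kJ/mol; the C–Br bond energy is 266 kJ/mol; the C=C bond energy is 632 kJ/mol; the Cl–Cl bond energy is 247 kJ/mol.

Reaction I, by 52 kJ

Reaction I:
  Bonds broken (reactants):
    C–H: 4 × 425 = 1700
    C=C: 1 × 632 = 632
    Cl–Cl: 1 × 247 = 247
    Σ(broken) = 2579 kJ
  Bonds formed (products):
    C–C: 1 × 351 = 351
    C–Cl: 2 × 321 = 642
    C–H: 4 × 425 = 1700
    Σ(formed) = 2693 kJ
  ΔH_I = 2579 − 2693 = −114 kJ
Reaction II:
  Bonds broken (reactants):
    Br–Br: 1 × 189 = 189
    C–H: 4 × 425 = 1700
    C=C: 1 × 632 = 632
    Σ(broken) = 2521 kJ
  Bonds formed (products):
    C–Br: 2 × 266 = 532
    C–C: 1 × 351 = 351
    C–H: 4 × 425 = 1700
    Σ(formed) = 2583 kJ
  ΔH_II = 2521 − 2583 = −62 kJ
ΔH_I − ΔH_II = −52 kJ, so reaction I has the more negative ΔH; |ΔH_I − ΔH_II| = 52 kJ.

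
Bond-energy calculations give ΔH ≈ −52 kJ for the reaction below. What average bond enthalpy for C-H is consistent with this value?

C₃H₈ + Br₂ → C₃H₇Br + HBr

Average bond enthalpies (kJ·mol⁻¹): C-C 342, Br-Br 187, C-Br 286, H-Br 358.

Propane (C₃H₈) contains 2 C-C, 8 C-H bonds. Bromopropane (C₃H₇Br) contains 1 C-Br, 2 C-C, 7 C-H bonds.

Let D be the C-H bond energy.
Σ(broken) = 1×187 + 2×342 + 8×D = 871 + 8D
Σ(formed) = 1×286 + 2×342 + 7×D + 1×358 = 1328 + 7D
ΔH = Σ(broken) − Σ(formed) = (871 + 8D) − (1328 + 7D) = −457 + D
Setting this equal to −52 kJ gives D = 405 kJ/mol.

D(C-H) ≈ 405 kJ/mol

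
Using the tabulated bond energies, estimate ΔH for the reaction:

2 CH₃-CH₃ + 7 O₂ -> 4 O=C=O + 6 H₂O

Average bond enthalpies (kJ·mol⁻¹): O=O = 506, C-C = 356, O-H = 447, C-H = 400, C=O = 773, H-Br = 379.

Bonds broken (reactants):
  C-C: 2 × 356 = 712
  C-H: 12 × 400 = 4800
  O=O: 7 × 506 = 3542
  Σ(broken) = 9054 kJ
Bonds formed (products):
  C=O: 8 × 773 = 6184
  O-H: 12 × 447 = 5364
  Σ(formed) = 11548 kJ
ΔH = Σ(broken) − Σ(formed) = 9054 − 11548 = −2494 kJ

ΔH ≈ −2494 kJ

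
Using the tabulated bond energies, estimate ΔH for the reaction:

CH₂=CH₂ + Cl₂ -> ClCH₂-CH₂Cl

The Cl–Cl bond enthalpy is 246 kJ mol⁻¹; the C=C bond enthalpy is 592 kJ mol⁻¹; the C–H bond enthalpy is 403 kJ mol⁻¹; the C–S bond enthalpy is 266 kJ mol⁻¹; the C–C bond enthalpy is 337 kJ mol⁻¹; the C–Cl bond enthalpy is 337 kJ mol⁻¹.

Bonds broken (reactants):
  C–H: 4 × 403 = 1612
  C=C: 1 × 592 = 592
  Cl–Cl: 1 × 246 = 246
  Σ(broken) = 2450 kJ
Bonds formed (products):
  C–C: 1 × 337 = 337
  C–Cl: 2 × 337 = 674
  C–H: 4 × 403 = 1612
  Σ(formed) = 2623 kJ
ΔH = Σ(broken) − Σ(formed) = 2450 − 2623 = −173 kJ

ΔH ≈ −173 kJ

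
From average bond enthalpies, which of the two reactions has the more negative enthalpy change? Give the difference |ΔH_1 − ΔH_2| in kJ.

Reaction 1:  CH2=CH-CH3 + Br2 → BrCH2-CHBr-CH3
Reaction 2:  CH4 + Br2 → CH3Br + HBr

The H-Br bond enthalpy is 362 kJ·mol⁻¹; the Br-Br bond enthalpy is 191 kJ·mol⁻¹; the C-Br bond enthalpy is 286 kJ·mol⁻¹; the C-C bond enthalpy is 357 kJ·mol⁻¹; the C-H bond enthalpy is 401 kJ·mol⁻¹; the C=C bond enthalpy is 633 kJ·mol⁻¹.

Reaction 1:
  Bonds broken (reactants):
    Br-Br: 1 × 191 = 191
    C-C: 1 × 357 = 357
    C-H: 6 × 401 = 2406
    C=C: 1 × 633 = 633
    Σ(broken) = 3587 kJ
  Bonds formed (products):
    C-Br: 2 × 286 = 572
    C-C: 2 × 357 = 714
    C-H: 6 × 401 = 2406
    Σ(formed) = 3692 kJ
  ΔH_1 = 3587 − 3692 = −105 kJ
Reaction 2:
  Bonds broken (reactants):
    Br-Br: 1 × 191 = 191
    C-H: 4 × 401 = 1604
    Σ(broken) = 1795 kJ
  Bonds formed (products):
    C-Br: 1 × 286 = 286
    C-H: 3 × 401 = 1203
    H-Br: 1 × 362 = 362
    Σ(formed) = 1851 kJ
  ΔH_2 = 1795 − 1851 = −56 kJ
ΔH_1 − ΔH_2 = −49 kJ, so reaction 1 has the more negative ΔH; |ΔH_1 − ΔH_2| = 49 kJ.

Reaction 1, by 49 kJ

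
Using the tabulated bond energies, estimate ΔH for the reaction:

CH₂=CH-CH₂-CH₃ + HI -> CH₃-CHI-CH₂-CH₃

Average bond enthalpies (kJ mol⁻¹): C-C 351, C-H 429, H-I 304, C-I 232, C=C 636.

Bonds broken (reactants):
  C-C: 2 × 351 = 702
  C-H: 8 × 429 = 3432
  C=C: 1 × 636 = 636
  H-I: 1 × 304 = 304
  Σ(broken) = 5074 kJ
Bonds formed (products):
  C-C: 3 × 351 = 1053
  C-H: 9 × 429 = 3861
  C-I: 1 × 232 = 232
  Σ(formed) = 5146 kJ
ΔH = Σ(broken) − Σ(formed) = 5074 − 5146 = −72 kJ

ΔH ≈ −72 kJ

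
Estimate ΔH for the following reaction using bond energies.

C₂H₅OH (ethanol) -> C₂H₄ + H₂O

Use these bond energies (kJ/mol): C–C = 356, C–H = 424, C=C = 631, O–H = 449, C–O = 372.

Bonds broken (reactants):
  C–C: 1 × 356 = 356
  C–H: 5 × 424 = 2120
  C–O: 1 × 372 = 372
  O–H: 1 × 449 = 449
  Σ(broken) = 3297 kJ
Bonds formed (products):
  C–H: 4 × 424 = 1696
  C=C: 1 × 631 = 631
  O–H: 2 × 449 = 898
  Σ(formed) = 3225 kJ
ΔH = Σ(broken) − Σ(formed) = 3297 − 3225 = +72 kJ

ΔH ≈ +72 kJ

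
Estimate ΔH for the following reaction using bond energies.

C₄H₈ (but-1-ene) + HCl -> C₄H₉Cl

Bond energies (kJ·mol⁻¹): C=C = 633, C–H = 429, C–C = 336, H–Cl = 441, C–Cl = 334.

Bonds broken (reactants):
  C–C: 2 × 336 = 672
  C–H: 8 × 429 = 3432
  C=C: 1 × 633 = 633
  H–Cl: 1 × 441 = 441
  Σ(broken) = 5178 kJ
Bonds formed (products):
  C–C: 3 × 336 = 1008
  C–Cl: 1 × 334 = 334
  C–H: 9 × 429 = 3861
  Σ(formed) = 5203 kJ
ΔH = Σ(broken) − Σ(formed) = 5178 − 5203 = −25 kJ

ΔH ≈ −25 kJ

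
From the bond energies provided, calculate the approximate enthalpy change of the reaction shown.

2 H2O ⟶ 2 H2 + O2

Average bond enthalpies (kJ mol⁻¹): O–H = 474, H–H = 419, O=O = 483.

Bonds broken (reactants):
  O–H: 4 × 474 = 1896
  Σ(broken) = 1896 kJ
Bonds formed (products):
  H–H: 2 × 419 = 838
  O=O: 1 × 483 = 483
  Σ(formed) = 1321 kJ
ΔH = Σ(broken) − Σ(formed) = 1896 − 1321 = +575 kJ

ΔH ≈ +575 kJ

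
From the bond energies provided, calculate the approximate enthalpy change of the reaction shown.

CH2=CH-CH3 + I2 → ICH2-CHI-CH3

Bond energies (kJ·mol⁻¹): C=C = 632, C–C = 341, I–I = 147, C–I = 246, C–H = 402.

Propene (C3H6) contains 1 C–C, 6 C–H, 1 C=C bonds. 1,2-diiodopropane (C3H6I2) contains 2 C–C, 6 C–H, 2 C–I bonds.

Bonds broken (reactants):
  C–C: 1 × 341 = 341
  C–H: 6 × 402 = 2412
  C=C: 1 × 632 = 632
  I–I: 1 × 147 = 147
  Σ(broken) = 3532 kJ
Bonds formed (products):
  C–C: 2 × 341 = 682
  C–H: 6 × 402 = 2412
  C–I: 2 × 246 = 492
  Σ(formed) = 3586 kJ
ΔH = Σ(broken) − Σ(formed) = 3532 − 3586 = −54 kJ

ΔH ≈ −54 kJ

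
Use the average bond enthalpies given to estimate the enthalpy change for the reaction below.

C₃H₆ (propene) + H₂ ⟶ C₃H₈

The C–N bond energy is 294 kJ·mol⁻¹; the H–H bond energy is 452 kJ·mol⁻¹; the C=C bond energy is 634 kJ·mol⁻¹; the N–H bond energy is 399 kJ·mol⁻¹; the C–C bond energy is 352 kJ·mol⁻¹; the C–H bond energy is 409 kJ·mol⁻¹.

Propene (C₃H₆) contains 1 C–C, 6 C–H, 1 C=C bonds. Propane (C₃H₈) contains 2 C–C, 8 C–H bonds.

Bonds broken (reactants):
  C–C: 1 × 352 = 352
  C–H: 6 × 409 = 2454
  C=C: 1 × 634 = 634
  H–H: 1 × 452 = 452
  Σ(broken) = 3892 kJ
Bonds formed (products):
  C–C: 2 × 352 = 704
  C–H: 8 × 409 = 3272
  Σ(formed) = 3976 kJ
ΔH = Σ(broken) − Σ(formed) = 3892 − 3976 = −84 kJ

ΔH ≈ −84 kJ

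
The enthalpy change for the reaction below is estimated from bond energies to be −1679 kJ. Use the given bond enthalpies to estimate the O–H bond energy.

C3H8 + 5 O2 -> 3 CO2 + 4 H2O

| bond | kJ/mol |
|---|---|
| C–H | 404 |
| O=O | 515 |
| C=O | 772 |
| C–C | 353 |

D(O–H) ≈ 445 kJ/mol

Let D be the O–H bond energy.
Σ(broken) = 2×353 + 8×404 + 5×515 = 6513
Σ(formed) = 6×772 + 8×D = 4632 + 8D
ΔH = Σ(broken) − Σ(formed) = (6513) − (4632 + 8D) = +1881 − 8D
Setting this equal to −1679 kJ gives 8D = 3560, so D = 445 kJ/mol.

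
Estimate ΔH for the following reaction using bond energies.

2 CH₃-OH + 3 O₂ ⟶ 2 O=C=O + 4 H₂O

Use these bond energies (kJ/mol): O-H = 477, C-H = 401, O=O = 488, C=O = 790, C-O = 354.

Bonds broken (reactants):
  C-H: 6 × 401 = 2406
  C-O: 2 × 354 = 708
  O-H: 2 × 477 = 954
  O=O: 3 × 488 = 1464
  Σ(broken) = 5532 kJ
Bonds formed (products):
  C=O: 4 × 790 = 3160
  O-H: 8 × 477 = 3816
  Σ(formed) = 6976 kJ
ΔH = Σ(broken) − Σ(formed) = 5532 − 6976 = −1444 kJ

ΔH ≈ −1444 kJ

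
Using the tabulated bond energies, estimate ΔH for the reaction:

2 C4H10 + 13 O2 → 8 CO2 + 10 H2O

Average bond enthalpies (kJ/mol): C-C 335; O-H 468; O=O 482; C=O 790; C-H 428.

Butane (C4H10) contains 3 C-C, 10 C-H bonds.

ΔH ≈ −5164 kJ

Bonds broken (reactants):
  C-C: 6 × 335 = 2010
  C-H: 20 × 428 = 8560
  O=O: 13 × 482 = 6266
  Σ(broken) = 16836 kJ
Bonds formed (products):
  C=O: 16 × 790 = 12640
  O-H: 20 × 468 = 9360
  Σ(formed) = 22000 kJ
ΔH = Σ(broken) − Σ(formed) = 16836 − 22000 = −5164 kJ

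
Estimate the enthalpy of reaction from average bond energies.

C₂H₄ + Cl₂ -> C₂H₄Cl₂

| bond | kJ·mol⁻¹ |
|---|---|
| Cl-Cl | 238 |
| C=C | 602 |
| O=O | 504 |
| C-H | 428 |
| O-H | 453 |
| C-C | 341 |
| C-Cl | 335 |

ΔH ≈ −171 kJ

Bonds broken (reactants):
  C-H: 4 × 428 = 1712
  C=C: 1 × 602 = 602
  Cl-Cl: 1 × 238 = 238
  Σ(broken) = 2552 kJ
Bonds formed (products):
  C-C: 1 × 341 = 341
  C-Cl: 2 × 335 = 670
  C-H: 4 × 428 = 1712
  Σ(formed) = 2723 kJ
ΔH = Σ(broken) − Σ(formed) = 2552 − 2723 = −171 kJ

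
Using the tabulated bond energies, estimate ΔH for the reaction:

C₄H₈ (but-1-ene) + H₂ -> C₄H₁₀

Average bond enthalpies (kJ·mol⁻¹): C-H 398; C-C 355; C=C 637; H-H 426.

Bonds broken (reactants):
  C-C: 2 × 355 = 710
  C-H: 8 × 398 = 3184
  C=C: 1 × 637 = 637
  H-H: 1 × 426 = 426
  Σ(broken) = 4957 kJ
Bonds formed (products):
  C-C: 3 × 355 = 1065
  C-H: 10 × 398 = 3980
  Σ(formed) = 5045 kJ
ΔH = Σ(broken) − Σ(formed) = 4957 − 5045 = −88 kJ

ΔH ≈ −88 kJ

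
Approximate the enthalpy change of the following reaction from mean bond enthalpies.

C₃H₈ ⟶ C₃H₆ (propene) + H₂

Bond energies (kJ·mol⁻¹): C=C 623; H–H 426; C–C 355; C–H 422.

Bonds broken (reactants):
  C–C: 2 × 355 = 710
  C–H: 8 × 422 = 3376
  Σ(broken) = 4086 kJ
Bonds formed (products):
  C–C: 1 × 355 = 355
  C–H: 6 × 422 = 2532
  C=C: 1 × 623 = 623
  H–H: 1 × 426 = 426
  Σ(formed) = 3936 kJ
ΔH = Σ(broken) − Σ(formed) = 4086 − 3936 = +150 kJ

ΔH ≈ +150 kJ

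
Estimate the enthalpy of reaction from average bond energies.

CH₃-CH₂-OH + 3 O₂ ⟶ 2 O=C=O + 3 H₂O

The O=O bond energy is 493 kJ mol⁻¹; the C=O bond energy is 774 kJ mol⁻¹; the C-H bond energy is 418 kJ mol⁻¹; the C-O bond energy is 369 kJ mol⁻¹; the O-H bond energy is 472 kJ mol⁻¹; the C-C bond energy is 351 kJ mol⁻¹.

ΔH ≈ −1167 kJ

Bonds broken (reactants):
  C-C: 1 × 351 = 351
  C-H: 5 × 418 = 2090
  C-O: 1 × 369 = 369
  O-H: 1 × 472 = 472
  O=O: 3 × 493 = 1479
  Σ(broken) = 4761 kJ
Bonds formed (products):
  C=O: 4 × 774 = 3096
  O-H: 6 × 472 = 2832
  Σ(formed) = 5928 kJ
ΔH = Σ(broken) − Σ(formed) = 4761 − 5928 = −1167 kJ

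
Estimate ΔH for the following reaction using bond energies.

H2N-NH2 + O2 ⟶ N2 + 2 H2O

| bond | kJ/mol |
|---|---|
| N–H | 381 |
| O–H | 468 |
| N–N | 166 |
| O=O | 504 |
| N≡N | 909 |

Bonds broken (reactants):
  N–H: 4 × 381 = 1524
  N–N: 1 × 166 = 166
  O=O: 1 × 504 = 504
  Σ(broken) = 2194 kJ
Bonds formed (products):
  N≡N: 1 × 909 = 909
  O–H: 4 × 468 = 1872
  Σ(formed) = 2781 kJ
ΔH = Σ(broken) − Σ(formed) = 2194 − 2781 = −587 kJ

ΔH ≈ −587 kJ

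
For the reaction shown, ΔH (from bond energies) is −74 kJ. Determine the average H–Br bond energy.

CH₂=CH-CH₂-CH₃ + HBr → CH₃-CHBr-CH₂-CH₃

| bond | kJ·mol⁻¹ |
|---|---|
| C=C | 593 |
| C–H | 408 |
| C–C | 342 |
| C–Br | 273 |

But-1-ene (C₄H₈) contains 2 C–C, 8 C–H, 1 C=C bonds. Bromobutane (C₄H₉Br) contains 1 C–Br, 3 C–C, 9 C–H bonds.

Let D be the H–Br bond energy.
Σ(broken) = 2×342 + 8×408 + 1×593 + 1×D = 4541 + D
Σ(formed) = 1×273 + 3×342 + 9×408 = 4971
ΔH = Σ(broken) − Σ(formed) = (4541 + D) − (4971) = −430 + D
Setting this equal to −74 kJ gives D = 356 kJ/mol.

D(H–Br) ≈ 356 kJ/mol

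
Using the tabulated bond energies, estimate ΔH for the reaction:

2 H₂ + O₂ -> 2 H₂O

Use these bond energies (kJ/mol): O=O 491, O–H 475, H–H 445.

ΔH ≈ −519 kJ

Bonds broken (reactants):
  H–H: 2 × 445 = 890
  O=O: 1 × 491 = 491
  Σ(broken) = 1381 kJ
Bonds formed (products):
  O–H: 4 × 475 = 1900
  Σ(formed) = 1900 kJ
ΔH = Σ(broken) − Σ(formed) = 1381 − 1900 = −519 kJ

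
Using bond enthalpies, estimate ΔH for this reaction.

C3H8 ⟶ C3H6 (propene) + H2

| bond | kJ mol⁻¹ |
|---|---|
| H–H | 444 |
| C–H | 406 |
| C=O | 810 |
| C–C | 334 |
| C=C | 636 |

Bonds broken (reactants):
  C–C: 2 × 334 = 668
  C–H: 8 × 406 = 3248
  Σ(broken) = 3916 kJ
Bonds formed (products):
  C–C: 1 × 334 = 334
  C–H: 6 × 406 = 2436
  C=C: 1 × 636 = 636
  H–H: 1 × 444 = 444
  Σ(formed) = 3850 kJ
ΔH = Σ(broken) − Σ(formed) = 3916 − 3850 = +66 kJ

ΔH ≈ +66 kJ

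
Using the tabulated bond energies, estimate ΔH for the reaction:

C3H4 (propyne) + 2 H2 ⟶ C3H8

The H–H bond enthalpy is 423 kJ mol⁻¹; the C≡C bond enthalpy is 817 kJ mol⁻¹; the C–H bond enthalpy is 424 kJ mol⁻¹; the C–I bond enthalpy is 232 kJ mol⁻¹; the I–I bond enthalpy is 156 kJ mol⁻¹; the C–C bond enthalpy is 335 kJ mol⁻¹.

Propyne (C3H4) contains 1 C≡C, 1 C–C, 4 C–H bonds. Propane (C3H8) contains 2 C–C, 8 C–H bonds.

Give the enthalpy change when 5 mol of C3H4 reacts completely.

ΔH = −1840 kJ

Bonds broken (reactants):
  C≡C: 1 × 817 = 817
  C–C: 1 × 335 = 335
  C–H: 4 × 424 = 1696
  H–H: 2 × 423 = 846
  Σ(broken) = 3694 kJ
Bonds formed (products):
  C–C: 2 × 335 = 670
  C–H: 8 × 424 = 3392
  Σ(formed) = 4062 kJ
ΔH = Σ(broken) − Σ(formed) = 3694 − 4062 = −368 kJ
For 5× the reaction as written: 5 × (−368) = −1840 kJ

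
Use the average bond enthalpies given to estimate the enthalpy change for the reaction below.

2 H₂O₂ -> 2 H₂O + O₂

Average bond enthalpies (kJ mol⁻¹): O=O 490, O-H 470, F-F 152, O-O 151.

Bonds broken (reactants):
  O-H: 4 × 470 = 1880
  O-O: 2 × 151 = 302
  Σ(broken) = 2182 kJ
Bonds formed (products):
  O-H: 4 × 470 = 1880
  O=O: 1 × 490 = 490
  Σ(formed) = 2370 kJ
ΔH = Σ(broken) − Σ(formed) = 2182 − 2370 = −188 kJ

ΔH ≈ −188 kJ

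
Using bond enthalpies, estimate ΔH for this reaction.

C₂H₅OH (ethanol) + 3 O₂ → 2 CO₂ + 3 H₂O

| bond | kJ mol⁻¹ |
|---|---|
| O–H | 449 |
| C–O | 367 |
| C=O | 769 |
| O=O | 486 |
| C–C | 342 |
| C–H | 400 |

ΔH ≈ −1154 kJ

Bonds broken (reactants):
  C–C: 1 × 342 = 342
  C–H: 5 × 400 = 2000
  C–O: 1 × 367 = 367
  O–H: 1 × 449 = 449
  O=O: 3 × 486 = 1458
  Σ(broken) = 4616 kJ
Bonds formed (products):
  C=O: 4 × 769 = 3076
  O–H: 6 × 449 = 2694
  Σ(formed) = 5770 kJ
ΔH = Σ(broken) − Σ(formed) = 4616 − 5770 = −1154 kJ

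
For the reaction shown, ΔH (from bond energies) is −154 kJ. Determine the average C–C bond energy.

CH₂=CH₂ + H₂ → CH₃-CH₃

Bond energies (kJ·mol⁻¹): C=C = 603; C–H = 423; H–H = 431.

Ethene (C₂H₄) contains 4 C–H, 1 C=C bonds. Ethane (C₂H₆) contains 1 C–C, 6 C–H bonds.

D(C–C) ≈ 342 kJ/mol

Let D be the C–C bond energy.
Σ(broken) = 4×423 + 1×603 + 1×431 = 2726
Σ(formed) = 1×D + 6×423 = 2538 + D
ΔH = Σ(broken) − Σ(formed) = (2726) − (2538 + D) = +188 − D
Setting this equal to −154 kJ gives D = 342 kJ/mol.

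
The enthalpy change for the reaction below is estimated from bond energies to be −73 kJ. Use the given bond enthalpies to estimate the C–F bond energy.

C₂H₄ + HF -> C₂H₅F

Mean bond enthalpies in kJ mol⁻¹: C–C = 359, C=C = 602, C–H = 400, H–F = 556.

Let D be the C–F bond energy.
Σ(broken) = 4×400 + 1×602 + 1×556 = 2758
Σ(formed) = 1×359 + 1×D + 5×400 = 2359 + D
ΔH = Σ(broken) − Σ(formed) = (2758) − (2359 + D) = +399 − D
Setting this equal to −73 kJ gives D = 472 kJ/mol.

D(C–F) ≈ 472 kJ/mol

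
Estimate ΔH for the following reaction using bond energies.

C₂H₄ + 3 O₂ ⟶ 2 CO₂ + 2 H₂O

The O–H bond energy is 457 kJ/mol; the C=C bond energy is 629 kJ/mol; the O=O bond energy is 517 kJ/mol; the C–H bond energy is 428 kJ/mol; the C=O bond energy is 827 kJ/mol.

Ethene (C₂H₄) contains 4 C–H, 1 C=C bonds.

Bonds broken (reactants):
  C–H: 4 × 428 = 1712
  C=C: 1 × 629 = 629
  O=O: 3 × 517 = 1551
  Σ(broken) = 3892 kJ
Bonds formed (products):
  C=O: 4 × 827 = 3308
  O–H: 4 × 457 = 1828
  Σ(formed) = 5136 kJ
ΔH = Σ(broken) − Σ(formed) = 3892 − 5136 = −1244 kJ

ΔH ≈ −1244 kJ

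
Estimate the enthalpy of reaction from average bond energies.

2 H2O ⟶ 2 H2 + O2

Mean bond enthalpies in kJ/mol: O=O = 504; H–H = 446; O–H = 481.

ΔH ≈ +528 kJ

Bonds broken (reactants):
  O–H: 4 × 481 = 1924
  Σ(broken) = 1924 kJ
Bonds formed (products):
  H–H: 2 × 446 = 892
  O=O: 1 × 504 = 504
  Σ(formed) = 1396 kJ
ΔH = Σ(broken) − Σ(formed) = 1924 − 1396 = +528 kJ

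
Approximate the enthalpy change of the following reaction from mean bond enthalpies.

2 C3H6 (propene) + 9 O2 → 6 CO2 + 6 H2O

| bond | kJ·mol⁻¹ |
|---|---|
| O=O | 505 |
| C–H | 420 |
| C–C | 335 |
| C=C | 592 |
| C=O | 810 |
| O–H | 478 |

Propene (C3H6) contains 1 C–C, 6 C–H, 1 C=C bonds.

Bonds broken (reactants):
  C–C: 2 × 335 = 670
  C–H: 12 × 420 = 5040
  C=C: 2 × 592 = 1184
  O=O: 9 × 505 = 4545
  Σ(broken) = 11439 kJ
Bonds formed (products):
  C=O: 12 × 810 = 9720
  O–H: 12 × 478 = 5736
  Σ(formed) = 15456 kJ
ΔH = Σ(broken) − Σ(formed) = 11439 − 15456 = −4017 kJ

ΔH ≈ −4017 kJ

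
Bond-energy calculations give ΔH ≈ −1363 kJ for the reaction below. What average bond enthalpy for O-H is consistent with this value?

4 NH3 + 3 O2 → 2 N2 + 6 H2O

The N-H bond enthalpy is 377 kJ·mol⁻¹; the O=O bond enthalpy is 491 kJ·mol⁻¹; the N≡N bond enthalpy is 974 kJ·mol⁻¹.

Let D be the O-H bond energy.
Σ(broken) = 12×377 + 3×491 = 5997
Σ(formed) = 2×974 + 12×D = 1948 + 12D
ΔH = Σ(broken) − Σ(formed) = (5997) − (1948 + 12D) = +4049 − 12D
Setting this equal to −1363 kJ gives 12D = 5412, so D = 451 kJ/mol.

D(O-H) ≈ 451 kJ/mol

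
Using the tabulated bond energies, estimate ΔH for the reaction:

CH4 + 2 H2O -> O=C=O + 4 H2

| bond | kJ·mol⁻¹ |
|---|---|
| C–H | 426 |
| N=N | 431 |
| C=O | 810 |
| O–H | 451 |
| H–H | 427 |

ΔH ≈ +180 kJ

Bonds broken (reactants):
  C–H: 4 × 426 = 1704
  O–H: 4 × 451 = 1804
  Σ(broken) = 3508 kJ
Bonds formed (products):
  C=O: 2 × 810 = 1620
  H–H: 4 × 427 = 1708
  Σ(formed) = 3328 kJ
ΔH = Σ(broken) − Σ(formed) = 3508 − 3328 = +180 kJ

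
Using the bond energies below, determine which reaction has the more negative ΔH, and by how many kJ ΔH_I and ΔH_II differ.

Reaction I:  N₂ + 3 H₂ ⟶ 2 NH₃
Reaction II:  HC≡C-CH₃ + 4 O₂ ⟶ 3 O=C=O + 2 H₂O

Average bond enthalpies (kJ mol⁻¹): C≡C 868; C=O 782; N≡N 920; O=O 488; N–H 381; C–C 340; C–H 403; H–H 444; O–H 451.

Reaction I:
  Bonds broken (reactants):
    H–H: 3 × 444 = 1332
    N≡N: 1 × 920 = 920
    Σ(broken) = 2252 kJ
  Bonds formed (products):
    N–H: 6 × 381 = 2286
    Σ(formed) = 2286 kJ
  ΔH_I = 2252 − 2286 = −34 kJ
Reaction II:
  Bonds broken (reactants):
    C≡C: 1 × 868 = 868
    C–C: 1 × 340 = 340
    C–H: 4 × 403 = 1612
    O=O: 4 × 488 = 1952
    Σ(broken) = 4772 kJ
  Bonds formed (products):
    C=O: 6 × 782 = 4692
    O–H: 4 × 451 = 1804
    Σ(formed) = 6496 kJ
  ΔH_II = 4772 − 6496 = −1724 kJ
ΔH_I − ΔH_II = +1690 kJ, so reaction II has the more negative ΔH; |ΔH_I − ΔH_II| = 1690 kJ.

Reaction II, by 1690 kJ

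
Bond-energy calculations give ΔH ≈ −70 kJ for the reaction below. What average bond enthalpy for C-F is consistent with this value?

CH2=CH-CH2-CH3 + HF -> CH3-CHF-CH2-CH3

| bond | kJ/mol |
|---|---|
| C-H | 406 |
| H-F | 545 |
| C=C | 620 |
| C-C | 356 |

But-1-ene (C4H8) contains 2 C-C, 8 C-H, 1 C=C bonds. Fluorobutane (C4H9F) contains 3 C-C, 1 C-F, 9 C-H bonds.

D(C-F) ≈ 473 kJ/mol

Let D be the C-F bond energy.
Σ(broken) = 2×356 + 8×406 + 1×620 + 1×545 = 5125
Σ(formed) = 3×356 + 1×D + 9×406 = 4722 + D
ΔH = Σ(broken) − Σ(formed) = (5125) − (4722 + D) = +403 − D
Setting this equal to −70 kJ gives D = 473 kJ/mol.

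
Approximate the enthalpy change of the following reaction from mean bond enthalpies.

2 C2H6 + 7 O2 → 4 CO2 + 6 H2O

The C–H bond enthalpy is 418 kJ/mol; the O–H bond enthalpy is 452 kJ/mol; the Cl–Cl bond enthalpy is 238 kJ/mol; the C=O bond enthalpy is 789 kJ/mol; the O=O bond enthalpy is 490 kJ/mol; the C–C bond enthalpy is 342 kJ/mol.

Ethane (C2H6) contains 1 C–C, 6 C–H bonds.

ΔH ≈ −2606 kJ

Bonds broken (reactants):
  C–C: 2 × 342 = 684
  C–H: 12 × 418 = 5016
  O=O: 7 × 490 = 3430
  Σ(broken) = 9130 kJ
Bonds formed (products):
  C=O: 8 × 789 = 6312
  O–H: 12 × 452 = 5424
  Σ(formed) = 11736 kJ
ΔH = Σ(broken) − Σ(formed) = 9130 − 11736 = −2606 kJ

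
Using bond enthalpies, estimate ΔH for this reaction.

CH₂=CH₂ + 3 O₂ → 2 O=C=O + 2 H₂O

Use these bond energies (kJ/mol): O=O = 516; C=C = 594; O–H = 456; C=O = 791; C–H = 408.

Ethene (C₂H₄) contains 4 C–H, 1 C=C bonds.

ΔH ≈ −1214 kJ

Bonds broken (reactants):
  C–H: 4 × 408 = 1632
  C=C: 1 × 594 = 594
  O=O: 3 × 516 = 1548
  Σ(broken) = 3774 kJ
Bonds formed (products):
  C=O: 4 × 791 = 3164
  O–H: 4 × 456 = 1824
  Σ(formed) = 4988 kJ
ΔH = Σ(broken) − Σ(formed) = 3774 − 4988 = −1214 kJ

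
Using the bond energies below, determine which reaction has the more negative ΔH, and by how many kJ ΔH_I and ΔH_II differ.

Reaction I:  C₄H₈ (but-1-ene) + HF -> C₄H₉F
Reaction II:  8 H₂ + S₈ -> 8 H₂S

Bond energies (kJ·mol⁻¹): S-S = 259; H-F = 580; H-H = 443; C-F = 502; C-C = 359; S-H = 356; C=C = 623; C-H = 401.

Reaction I:
  Bonds broken (reactants):
    C-C: 2 × 359 = 718
    C-H: 8 × 401 = 3208
    C=C: 1 × 623 = 623
    H-F: 1 × 580 = 580
    Σ(broken) = 5129 kJ
  Bonds formed (products):
    C-C: 3 × 359 = 1077
    C-F: 1 × 502 = 502
    C-H: 9 × 401 = 3609
    Σ(formed) = 5188 kJ
  ΔH_I = 5129 − 5188 = −59 kJ
Reaction II:
  Bonds broken (reactants):
    H-H: 8 × 443 = 3544
    S-S: 8 × 259 = 2072
    Σ(broken) = 5616 kJ
  Bonds formed (products):
    S-H: 16 × 356 = 5696
    Σ(formed) = 5696 kJ
  ΔH_II = 5616 − 5696 = −80 kJ
ΔH_I − ΔH_II = +21 kJ, so reaction II has the more negative ΔH; |ΔH_I − ΔH_II| = 21 kJ.

Reaction II, by 21 kJ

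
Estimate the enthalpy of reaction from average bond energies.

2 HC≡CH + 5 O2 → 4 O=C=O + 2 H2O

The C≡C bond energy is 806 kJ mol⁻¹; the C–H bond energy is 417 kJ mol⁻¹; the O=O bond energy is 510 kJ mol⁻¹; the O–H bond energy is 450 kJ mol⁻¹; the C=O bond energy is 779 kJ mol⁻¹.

ΔH ≈ −2202 kJ

Bonds broken (reactants):
  C≡C: 2 × 806 = 1612
  C–H: 4 × 417 = 1668
  O=O: 5 × 510 = 2550
  Σ(broken) = 5830 kJ
Bonds formed (products):
  C=O: 8 × 779 = 6232
  O–H: 4 × 450 = 1800
  Σ(formed) = 8032 kJ
ΔH = Σ(broken) − Σ(formed) = 5830 − 8032 = −2202 kJ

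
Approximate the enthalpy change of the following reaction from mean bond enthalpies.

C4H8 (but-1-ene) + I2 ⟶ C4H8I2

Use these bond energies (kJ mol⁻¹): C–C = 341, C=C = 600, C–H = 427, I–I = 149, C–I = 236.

ΔH ≈ −64 kJ

Bonds broken (reactants):
  C–C: 2 × 341 = 682
  C–H: 8 × 427 = 3416
  C=C: 1 × 600 = 600
  I–I: 1 × 149 = 149
  Σ(broken) = 4847 kJ
Bonds formed (products):
  C–C: 3 × 341 = 1023
  C–H: 8 × 427 = 3416
  C–I: 2 × 236 = 472
  Σ(formed) = 4911 kJ
ΔH = Σ(broken) − Σ(formed) = 4847 − 4911 = −64 kJ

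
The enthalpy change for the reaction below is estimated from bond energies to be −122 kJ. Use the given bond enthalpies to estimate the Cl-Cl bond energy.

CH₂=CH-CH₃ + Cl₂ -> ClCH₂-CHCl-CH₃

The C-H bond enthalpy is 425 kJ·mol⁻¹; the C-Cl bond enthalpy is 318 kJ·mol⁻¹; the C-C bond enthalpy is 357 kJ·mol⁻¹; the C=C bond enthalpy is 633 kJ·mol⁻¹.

Let D be the Cl-Cl bond energy.
Σ(broken) = 1×357 + 6×425 + 1×633 + 1×D = 3540 + D
Σ(formed) = 2×357 + 2×318 + 6×425 = 3900
ΔH = Σ(broken) − Σ(formed) = (3540 + D) − (3900) = −360 + D
Setting this equal to −122 kJ gives D = 238 kJ/mol.

D(Cl-Cl) ≈ 238 kJ/mol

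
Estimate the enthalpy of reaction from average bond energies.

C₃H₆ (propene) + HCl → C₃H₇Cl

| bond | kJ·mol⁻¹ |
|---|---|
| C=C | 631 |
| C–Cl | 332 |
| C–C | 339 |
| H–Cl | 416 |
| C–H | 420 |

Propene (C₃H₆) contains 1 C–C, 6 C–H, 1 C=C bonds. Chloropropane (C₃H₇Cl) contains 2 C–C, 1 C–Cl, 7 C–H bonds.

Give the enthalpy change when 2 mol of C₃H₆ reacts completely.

Bonds broken (reactants):
  C–C: 1 × 339 = 339
  C–H: 6 × 420 = 2520
  C=C: 1 × 631 = 631
  H–Cl: 1 × 416 = 416
  Σ(broken) = 3906 kJ
Bonds formed (products):
  C–C: 2 × 339 = 678
  C–Cl: 1 × 332 = 332
  C–H: 7 × 420 = 2940
  Σ(formed) = 3950 kJ
ΔH = Σ(broken) − Σ(formed) = 3906 − 3950 = −44 kJ
For 2× the reaction as written: 2 × (−44) = −88 kJ

ΔH = −88 kJ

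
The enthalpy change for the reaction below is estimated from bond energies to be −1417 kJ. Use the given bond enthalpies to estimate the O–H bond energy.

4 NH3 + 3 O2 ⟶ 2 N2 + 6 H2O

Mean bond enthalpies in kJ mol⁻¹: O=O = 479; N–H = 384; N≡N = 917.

Let D be the O–H bond energy.
Σ(broken) = 12×384 + 3×479 = 6045
Σ(formed) = 2×917 + 12×D = 1834 + 12D
ΔH = Σ(broken) − Σ(formed) = (6045) − (1834 + 12D) = +4211 − 12D
Setting this equal to −1417 kJ gives 12D = 5628, so D = 469 kJ/mol.

D(O–H) ≈ 469 kJ/mol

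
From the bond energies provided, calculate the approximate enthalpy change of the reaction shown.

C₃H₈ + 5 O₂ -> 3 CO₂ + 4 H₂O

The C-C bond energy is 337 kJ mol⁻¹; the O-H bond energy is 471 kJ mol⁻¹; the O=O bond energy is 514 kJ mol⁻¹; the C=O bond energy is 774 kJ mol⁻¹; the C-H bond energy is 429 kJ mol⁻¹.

ΔH ≈ −1736 kJ

Bonds broken (reactants):
  C-C: 2 × 337 = 674
  C-H: 8 × 429 = 3432
  O=O: 5 × 514 = 2570
  Σ(broken) = 6676 kJ
Bonds formed (products):
  C=O: 6 × 774 = 4644
  O-H: 8 × 471 = 3768
  Σ(formed) = 8412 kJ
ΔH = Σ(broken) − Σ(formed) = 6676 − 8412 = −1736 kJ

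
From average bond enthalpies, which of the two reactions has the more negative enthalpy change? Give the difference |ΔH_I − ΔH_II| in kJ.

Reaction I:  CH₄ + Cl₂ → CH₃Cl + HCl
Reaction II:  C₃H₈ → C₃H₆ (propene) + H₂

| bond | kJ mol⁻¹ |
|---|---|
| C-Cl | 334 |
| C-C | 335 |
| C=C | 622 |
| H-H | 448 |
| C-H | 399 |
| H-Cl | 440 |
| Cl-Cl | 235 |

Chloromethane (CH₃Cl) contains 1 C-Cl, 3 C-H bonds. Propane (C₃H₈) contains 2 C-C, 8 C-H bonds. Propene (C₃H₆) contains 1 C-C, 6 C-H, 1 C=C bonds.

Reaction I, by 203 kJ

Reaction I:
  Bonds broken (reactants):
    C-H: 4 × 399 = 1596
    Cl-Cl: 1 × 235 = 235
    Σ(broken) = 1831 kJ
  Bonds formed (products):
    C-Cl: 1 × 334 = 334
    C-H: 3 × 399 = 1197
    H-Cl: 1 × 440 = 440
    Σ(formed) = 1971 kJ
  ΔH_I = 1831 − 1971 = −140 kJ
Reaction II:
  Bonds broken (reactants):
    C-C: 2 × 335 = 670
    C-H: 8 × 399 = 3192
    Σ(broken) = 3862 kJ
  Bonds formed (products):
    C-C: 1 × 335 = 335
    C-H: 6 × 399 = 2394
    C=C: 1 × 622 = 622
    H-H: 1 × 448 = 448
    Σ(formed) = 3799 kJ
  ΔH_II = 3862 − 3799 = +63 kJ
ΔH_I − ΔH_II = −203 kJ, so reaction I has the more negative ΔH; |ΔH_I − ΔH_II| = 203 kJ.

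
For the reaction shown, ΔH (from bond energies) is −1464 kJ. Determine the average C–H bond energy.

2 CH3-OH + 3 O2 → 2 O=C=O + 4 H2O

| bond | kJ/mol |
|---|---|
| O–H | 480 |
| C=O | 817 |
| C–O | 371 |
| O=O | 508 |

Let D be the C–H bond energy.
Σ(broken) = 6×D + 2×371 + 2×480 + 3×508 = 3226 + 6D
Σ(formed) = 4×817 + 8×480 = 7108
ΔH = Σ(broken) − Σ(formed) = (3226 + 6D) − (7108) = −3882 + 6D
Setting this equal to −1464 kJ gives 6D = 2418, so D = 403 kJ/mol.

D(C–H) ≈ 403 kJ/mol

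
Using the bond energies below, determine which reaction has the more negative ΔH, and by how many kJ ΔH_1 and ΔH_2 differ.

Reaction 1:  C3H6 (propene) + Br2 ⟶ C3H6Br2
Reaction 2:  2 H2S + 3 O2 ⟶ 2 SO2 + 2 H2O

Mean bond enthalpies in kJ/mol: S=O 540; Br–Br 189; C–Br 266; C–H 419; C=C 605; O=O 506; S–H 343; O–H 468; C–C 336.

Reaction 1:
  Bonds broken (reactants):
    Br–Br: 1 × 189 = 189
    C–C: 1 × 336 = 336
    C–H: 6 × 419 = 2514
    C=C: 1 × 605 = 605
    Σ(broken) = 3644 kJ
  Bonds formed (products):
    C–Br: 2 × 266 = 532
    C–C: 2 × 336 = 672
    C–H: 6 × 419 = 2514
    Σ(formed) = 3718 kJ
  ΔH_1 = 3644 − 3718 = −74 kJ
Reaction 2:
  Bonds broken (reactants):
    O=O: 3 × 506 = 1518
    S–H: 4 × 343 = 1372
    Σ(broken) = 2890 kJ
  Bonds formed (products):
    O–H: 4 × 468 = 1872
    S=O: 4 × 540 = 2160
    Σ(formed) = 4032 kJ
  ΔH_2 = 2890 − 4032 = −1142 kJ
ΔH_1 − ΔH_2 = +1068 kJ, so reaction 2 has the more negative ΔH; |ΔH_1 − ΔH_2| = 1068 kJ.

Reaction 2, by 1068 kJ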